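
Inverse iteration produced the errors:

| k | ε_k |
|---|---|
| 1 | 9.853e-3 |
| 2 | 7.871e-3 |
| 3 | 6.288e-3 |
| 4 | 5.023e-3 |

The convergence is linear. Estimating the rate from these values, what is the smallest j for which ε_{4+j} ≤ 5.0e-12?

93

Rate ρ ≈ ε_4/ε_3 = 5.023e-3/6.288e-3 = 0.7988.
After j more steps, ε_{4+j} ≈ 5.023e-3·ρ^j; need ρ^j ≤ 5.0e-12/5.023e-3 = 9.95421e-10.
j ≥ ln(9.95421e-10)/ln(0.7988) = -20.7279/-0.22464 = 92.272.
So 93 more iterations are needed.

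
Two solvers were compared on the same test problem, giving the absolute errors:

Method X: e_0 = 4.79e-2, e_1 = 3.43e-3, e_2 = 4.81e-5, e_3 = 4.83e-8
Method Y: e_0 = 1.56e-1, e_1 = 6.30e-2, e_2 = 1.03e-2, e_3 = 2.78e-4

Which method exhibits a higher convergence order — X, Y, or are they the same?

Method X: p ≈ ln(4.83e-8/4.81e-5)/ln(4.81e-5/3.43e-3) ≈ 1.62.
Method Y: p ≈ ln(2.78e-4/1.03e-2)/ln(1.03e-2/6.30e-2) ≈ 1.99.
Method Y has the higher order (≈2.0 vs ≈1.6).

Y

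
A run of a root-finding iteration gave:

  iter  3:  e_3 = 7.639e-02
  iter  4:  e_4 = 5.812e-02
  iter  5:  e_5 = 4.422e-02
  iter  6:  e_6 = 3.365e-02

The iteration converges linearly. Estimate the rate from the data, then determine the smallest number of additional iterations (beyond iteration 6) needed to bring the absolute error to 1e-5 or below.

30

Rate ρ ≈ e_6/e_5 = 3.365e-02/4.422e-02 = 0.7610.
After j more steps, e_{6+j} ≈ 3.365e-02·ρ^j; need ρ^j ≤ 1e-5/3.365e-02 = 0.000297177.
j ≥ ln(0.000297177)/ln(0.7610) = -8.1212/-0.27312 = 29.735.
So 30 more iterations are needed.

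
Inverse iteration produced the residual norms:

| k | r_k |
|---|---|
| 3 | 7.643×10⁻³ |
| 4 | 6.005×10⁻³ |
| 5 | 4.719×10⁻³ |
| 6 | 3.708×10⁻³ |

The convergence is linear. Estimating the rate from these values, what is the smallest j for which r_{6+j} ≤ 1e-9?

Rate ρ ≈ r_6/r_5 = 3.708×10⁻³/4.719×10⁻³ = 0.7858.
After j more steps, r_{6+j} ≈ 3.708×10⁻³·ρ^j; need ρ^j ≤ 1e-9/3.708×10⁻³ = 2.69687e-07.
j ≥ ln(2.69687e-07)/ln(0.7858) = -15.1260/-0.24105 = 62.750.
So 63 more iterations are needed.

63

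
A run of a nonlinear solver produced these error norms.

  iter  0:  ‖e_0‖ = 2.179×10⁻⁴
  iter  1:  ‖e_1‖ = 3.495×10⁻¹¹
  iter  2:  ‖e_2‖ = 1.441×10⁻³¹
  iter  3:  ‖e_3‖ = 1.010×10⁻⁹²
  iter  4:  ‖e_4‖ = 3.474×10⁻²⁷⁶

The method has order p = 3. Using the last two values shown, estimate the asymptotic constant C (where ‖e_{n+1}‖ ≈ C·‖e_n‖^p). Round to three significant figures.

C ≈ ‖e_4‖ / ‖e_3‖^3
  = 3.474×10⁻²⁷⁶ / (1.010×10⁻⁹²)^3
  = 3.474×10⁻²⁷⁶ / 1.0303e-276 ≈ 3.3718

3.37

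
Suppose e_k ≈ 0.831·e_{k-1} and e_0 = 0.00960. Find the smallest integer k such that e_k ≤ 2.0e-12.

After k steps, e_k ≈ 0.00960·0.831^k.
Need 0.831^k ≤ 2.0e-12/0.00960 = 2.08333e-10.
k ≥ ln(2.08333e-10)/ln(0.831) = -22.2919/-0.18513 = 120.412.
Smallest integer k = 121.

121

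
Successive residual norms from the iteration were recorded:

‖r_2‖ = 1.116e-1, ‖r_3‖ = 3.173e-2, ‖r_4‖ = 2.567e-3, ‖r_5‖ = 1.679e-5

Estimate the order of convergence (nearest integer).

2

Consecutive ratios: ‖r_5‖/‖r_4‖ = 1.679e-5/2.567e-3 = 0.00654071, ‖r_4‖/‖r_3‖ = 2.567e-3/3.173e-2 = 0.0809014.
p ≈ ln(0.00654071)/ln(0.0809014) = -5.0297/-2.5145 ≈ 2.00.
So the convergence is quadratic (order 2).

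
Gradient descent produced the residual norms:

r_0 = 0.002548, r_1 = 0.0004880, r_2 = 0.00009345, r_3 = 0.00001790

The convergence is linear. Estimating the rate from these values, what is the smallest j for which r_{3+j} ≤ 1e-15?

Rate ρ ≈ r_3/r_2 = 0.00001790/0.00009345 = 0.1915.
After j more steps, r_{3+j} ≈ 0.00001790·ρ^j; need ρ^j ≤ 1e-15/0.00001790 = 5.58659e-11.
j ≥ ln(5.58659e-11)/ln(0.1915) = -23.6081/-1.65287 = 14.283.
So 15 more iterations are needed.

15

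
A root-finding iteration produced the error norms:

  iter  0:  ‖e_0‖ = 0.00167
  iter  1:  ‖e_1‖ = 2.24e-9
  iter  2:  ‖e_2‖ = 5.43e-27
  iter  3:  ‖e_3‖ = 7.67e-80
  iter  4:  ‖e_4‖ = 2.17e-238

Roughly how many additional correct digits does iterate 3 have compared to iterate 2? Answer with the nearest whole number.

Digits gained ≈ log₁₀(‖e_2‖/‖e_3‖) = log₁₀(5.43e-27/7.67e-80) = log₁₀(7.07953e+52) ≈ 52.850.

53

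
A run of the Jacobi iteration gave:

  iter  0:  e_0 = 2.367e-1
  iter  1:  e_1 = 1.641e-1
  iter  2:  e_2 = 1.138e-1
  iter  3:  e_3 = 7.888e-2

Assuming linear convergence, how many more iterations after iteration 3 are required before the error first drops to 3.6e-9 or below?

Rate ρ ≈ e_3/e_2 = 7.888e-2/1.138e-1 = 0.6931.
After j more steps, e_{3+j} ≈ 7.888e-2·ρ^j; need ρ^j ≤ 3.6e-9/7.888e-2 = 4.56389e-08.
j ≥ ln(4.56389e-08)/ln(0.6931) = -16.9025/-0.36658 = 46.109.
So 47 more iterations are needed.

47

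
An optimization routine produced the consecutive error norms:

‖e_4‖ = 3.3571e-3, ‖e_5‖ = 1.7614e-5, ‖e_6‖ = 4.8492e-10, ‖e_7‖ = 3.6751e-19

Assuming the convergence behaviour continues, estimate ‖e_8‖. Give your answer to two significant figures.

First estimate the order: p ≈ ln(‖e_7‖/‖e_6‖) / ln(‖e_6‖/‖e_5‖) = ln(3.6751e-19/4.8492e-10)/ln(4.8492e-10/1.7614e-5) = ln(7.57878e-10)/ln(2.75304e-05) ≈ 2.0000.
Then ‖e_8‖ ≈ ‖e_7‖·(‖e_7‖/‖e_6‖)^p = 3.6751e-19·(7.57878e-10)^2.0000 = 3.6751e-19·5.74379e-19 ≈ 2.111e-37.

2.1e-37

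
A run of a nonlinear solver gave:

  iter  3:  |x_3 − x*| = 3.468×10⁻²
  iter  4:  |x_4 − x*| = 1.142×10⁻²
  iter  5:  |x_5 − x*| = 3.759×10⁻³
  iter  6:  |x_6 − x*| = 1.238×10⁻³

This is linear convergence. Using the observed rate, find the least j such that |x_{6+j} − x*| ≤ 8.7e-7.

Rate ρ ≈ |x_6 − x*|/|x_5 − x*| = 1.238×10⁻³/3.759×10⁻³ = 0.3293.
After j more steps, |x_{6+j} − x*| ≈ 1.238×10⁻³·ρ^j; need ρ^j ≤ 8.7e-7/1.238×10⁻³ = 0.000702746.
j ≥ ln(0.000702746)/ln(0.3293) = -7.2605/-1.11079 = 6.536.
So 7 more iterations are needed.

7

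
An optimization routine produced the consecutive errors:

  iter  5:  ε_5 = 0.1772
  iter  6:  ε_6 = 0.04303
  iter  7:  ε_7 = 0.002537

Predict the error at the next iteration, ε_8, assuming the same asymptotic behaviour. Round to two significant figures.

8.8e-6

First estimate the order: p ≈ ln(ε_7/ε_6) / ln(ε_6/ε_5) = ln(0.002537/0.04303)/ln(0.04303/0.1772) = ln(0.0589589)/ln(0.242833) ≈ 2.0001.
Then ε_8 ≈ ε_7·(ε_7/ε_6)^p = 0.002537·(0.0589589)^2.0001 = 0.002537·0.00347517 ≈ 8.817e-06.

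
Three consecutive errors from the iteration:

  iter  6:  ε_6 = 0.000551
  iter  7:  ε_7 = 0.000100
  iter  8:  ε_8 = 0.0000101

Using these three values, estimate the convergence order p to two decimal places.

1.34

p ≈ ln(ε_8/ε_7) / ln(ε_7/ε_6)
  = ln(0.0000101/0.000100) / ln(0.000100/0.000551)
  = ln(0.101) / ln(0.181488)
  = -2.29263 / -1.70657 ≈ 1.34341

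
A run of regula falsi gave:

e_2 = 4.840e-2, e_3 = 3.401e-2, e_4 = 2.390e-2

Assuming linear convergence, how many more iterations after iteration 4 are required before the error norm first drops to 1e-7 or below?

Rate ρ ≈ e_4/e_3 = 2.390e-2/3.401e-2 = 0.7027.
After j more steps, e_{4+j} ≈ 2.390e-2·ρ^j; need ρ^j ≤ 1e-7/2.390e-2 = 4.1841e-06.
j ≥ ln(4.1841e-06)/ln(0.7027) = -12.3842/-0.35283 = 35.100.
So 36 more iterations are needed.

36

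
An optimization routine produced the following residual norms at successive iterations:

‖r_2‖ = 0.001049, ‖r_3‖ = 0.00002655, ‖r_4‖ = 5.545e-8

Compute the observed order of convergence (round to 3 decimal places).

1.679

p ≈ ln(‖r_4‖/‖r_3‖) / ln(‖r_3‖/‖r_2‖)
  = ln(5.545e-8/0.00002655) / ln(0.00002655/0.001049)
  = ln(0.00208851) / ln(0.0253098)
  = -6.171304 / -3.676564 ≈ 1.678552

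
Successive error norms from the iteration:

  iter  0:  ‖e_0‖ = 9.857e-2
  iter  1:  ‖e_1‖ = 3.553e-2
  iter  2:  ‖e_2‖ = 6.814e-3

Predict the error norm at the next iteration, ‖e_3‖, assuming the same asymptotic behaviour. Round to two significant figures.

4.7e-4

First estimate the order: p ≈ ln(‖e_2‖/‖e_1‖) / ln(‖e_1‖/‖e_0‖) = ln(6.814e-3/3.553e-2)/ln(3.553e-2/9.857e-2) = ln(0.191782)/ln(0.360454) ≈ 1.6184.
Then ‖e_3‖ ≈ ‖e_2‖·(‖e_2‖/‖e_1‖)^p = 6.814e-3·(0.191782)^1.6184 = 6.814e-3·0.0690711 ≈ 0.0004707.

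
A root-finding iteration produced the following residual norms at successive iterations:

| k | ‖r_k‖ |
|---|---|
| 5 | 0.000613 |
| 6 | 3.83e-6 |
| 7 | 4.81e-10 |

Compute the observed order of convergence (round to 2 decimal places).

p ≈ ln(‖r_7‖/‖r_6‖) / ln(‖r_6‖/‖r_5‖)
  = ln(4.81e-10/3.83e-6) / ln(3.83e-6/0.000613)
  = ln(0.000125587) / ln(0.00624796)
  = -8.98251 / -5.07550 ≈ 1.76978

1.77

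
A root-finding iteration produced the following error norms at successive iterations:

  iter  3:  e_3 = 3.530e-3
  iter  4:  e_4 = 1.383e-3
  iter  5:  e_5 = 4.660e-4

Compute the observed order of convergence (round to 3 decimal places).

p ≈ ln(e_5/e_4) / ln(e_4/e_3)
  = ln(4.660e-4/1.383e-3) / ln(1.383e-3/3.530e-3)
  = ln(0.336949) / ln(0.391785)
  = -1.087824 / -0.937042 ≈ 1.160913

1.161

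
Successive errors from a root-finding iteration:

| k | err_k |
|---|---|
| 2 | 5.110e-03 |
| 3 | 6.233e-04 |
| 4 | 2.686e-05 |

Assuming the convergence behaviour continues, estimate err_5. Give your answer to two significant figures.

First estimate the order: p ≈ ln(err_4/err_3) / ln(err_3/err_2) = ln(2.686e-05/6.233e-04)/ln(6.233e-04/5.110e-03) = ln(0.0430932)/ln(0.121977) ≈ 1.4945.
Then err_5 ≈ err_4·(err_4/err_3)^p = 2.686e-05·(0.0430932)^1.4945 = 2.686e-05·0.00910173 ≈ 2.445e-07.

2.4e-7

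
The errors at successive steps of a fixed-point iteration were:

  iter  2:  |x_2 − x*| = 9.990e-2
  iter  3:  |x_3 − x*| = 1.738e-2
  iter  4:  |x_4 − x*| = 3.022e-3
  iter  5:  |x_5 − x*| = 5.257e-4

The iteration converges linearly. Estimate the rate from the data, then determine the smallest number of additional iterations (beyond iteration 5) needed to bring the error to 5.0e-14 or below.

14

Rate ρ ≈ |x_5 − x*|/|x_4 − x*| = 5.257e-4/3.022e-3 = 0.1740.
After j more steps, |x_{5+j} − x*| ≈ 5.257e-4·ρ^j; need ρ^j ≤ 5.0e-14/5.257e-4 = 9.51113e-11.
j ≥ ln(9.51113e-11)/ln(0.1740) = -23.0760/-1.74870 = 13.196.
So 14 more iterations are needed.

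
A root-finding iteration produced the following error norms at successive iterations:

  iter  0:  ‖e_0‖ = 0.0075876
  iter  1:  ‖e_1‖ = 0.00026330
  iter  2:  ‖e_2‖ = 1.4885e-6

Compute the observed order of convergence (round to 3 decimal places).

p ≈ ln(‖e_2‖/‖e_1‖) / ln(‖e_1‖/‖e_0‖)
  = ln(1.4885e-6/0.00026330) / ln(0.00026330/0.0075876)
  = ln(0.00565325) / ln(0.0347014)
  = -5.175525 / -3.360975 ≈ 1.539888

1.540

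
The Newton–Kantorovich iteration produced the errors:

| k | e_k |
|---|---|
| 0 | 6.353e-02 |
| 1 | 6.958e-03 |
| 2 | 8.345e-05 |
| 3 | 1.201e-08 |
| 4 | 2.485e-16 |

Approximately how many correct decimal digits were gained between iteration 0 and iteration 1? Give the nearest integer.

1

Digits gained ≈ log₁₀(e_0/e_1) = log₁₀(6.353e-02/6.958e-03) = log₁₀(9.1305) ≈ 0.960.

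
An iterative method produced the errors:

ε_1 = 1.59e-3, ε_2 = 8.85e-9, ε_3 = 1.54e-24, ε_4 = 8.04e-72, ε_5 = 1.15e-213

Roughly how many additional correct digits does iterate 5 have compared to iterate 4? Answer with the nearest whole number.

Digits gained ≈ log₁₀(ε_4/ε_5) = log₁₀(8.04e-72/1.15e-213) = log₁₀(6.9913e+141) ≈ 141.845.

142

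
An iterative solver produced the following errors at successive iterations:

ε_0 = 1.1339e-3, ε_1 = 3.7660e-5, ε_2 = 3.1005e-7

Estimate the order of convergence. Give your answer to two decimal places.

p ≈ ln(ε_2/ε_1) / ln(ε_1/ε_0)
  = ln(3.1005e-7/3.7660e-5) / ln(3.7660e-5/1.1339e-3)
  = ln(0.00823287) / ln(0.0332128)
  = -4.79962 / -3.40482 ≈ 1.40965

1.41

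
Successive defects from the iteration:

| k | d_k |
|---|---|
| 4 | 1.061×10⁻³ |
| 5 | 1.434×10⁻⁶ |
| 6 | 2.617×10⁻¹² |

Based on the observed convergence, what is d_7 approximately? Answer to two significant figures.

First estimate the order: p ≈ ln(d_6/d_5) / ln(d_5/d_4) = ln(2.617×10⁻¹²/1.434×10⁻⁶)/ln(1.434×10⁻⁶/1.061×10⁻³) = ln(1.82497e-06)/ln(0.00135156) ≈ 2.0001.
Then d_7 ≈ d_6·(d_6/d_5)^p = 2.617×10⁻¹²·(1.82497e-06)^2.0001 = 2.617×10⁻¹²·3.32612e-12 ≈ 8.704e-24.

8.7e-24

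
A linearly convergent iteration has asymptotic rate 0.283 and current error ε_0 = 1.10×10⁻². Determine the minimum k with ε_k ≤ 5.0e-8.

After k steps, ε_k ≈ 1.10×10⁻²·0.283^k.
Need 0.283^k ≤ 5.0e-8/1.10×10⁻² = 4.54545e-06.
k ≥ ln(4.54545e-06)/ln(0.283) = -12.3014/-1.26231 = 9.745.
Smallest integer k = 10.

10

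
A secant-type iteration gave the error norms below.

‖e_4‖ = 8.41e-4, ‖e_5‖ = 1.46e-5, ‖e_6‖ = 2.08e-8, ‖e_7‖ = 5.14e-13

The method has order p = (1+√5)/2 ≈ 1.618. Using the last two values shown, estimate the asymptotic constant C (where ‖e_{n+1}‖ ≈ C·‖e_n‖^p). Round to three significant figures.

1.38

C ≈ ‖e_7‖ / ‖e_6‖^1.618
  = 5.14e-13 / (2.08e-8)^1.618
  = 5.14e-13 / 3.72072e-13 ≈ 1.3815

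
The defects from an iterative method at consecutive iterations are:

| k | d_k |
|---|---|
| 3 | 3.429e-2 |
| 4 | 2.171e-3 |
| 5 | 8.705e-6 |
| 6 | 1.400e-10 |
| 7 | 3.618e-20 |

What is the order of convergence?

Consecutive ratios: d_7/d_6 = 3.618e-20/1.400e-10 = 2.58429e-10, d_6/d_5 = 1.400e-10/8.705e-6 = 1.60827e-05.
p ≈ ln(2.58429e-10)/ln(1.60827e-05) = -22.0764/-11.0378 ≈ 2.00.
So the convergence is quadratic (order 2).

2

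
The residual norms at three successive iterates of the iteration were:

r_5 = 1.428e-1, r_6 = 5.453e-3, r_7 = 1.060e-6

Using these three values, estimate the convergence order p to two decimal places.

p ≈ ln(r_7/r_6) / ln(r_6/r_5)
  = ln(1.060e-6/5.453e-3) / ln(5.453e-3/1.428e-1)
  = ln(0.000194388) / ln(0.0381863)
  = -8.54565 / -3.26528 ≈ 2.61713

2.62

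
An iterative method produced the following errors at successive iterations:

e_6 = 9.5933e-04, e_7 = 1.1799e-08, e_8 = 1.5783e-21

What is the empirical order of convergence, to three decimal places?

p ≈ ln(e_8/e_7) / ln(e_7/e_6)
  = ln(1.5783e-21/1.1799e-08) / ln(1.1799e-08/9.5933e-04)
  = ln(1.33766e-13) / ln(1.22992e-05)
  = -29.642684 / -11.305976 ≈ 2.621860

2.622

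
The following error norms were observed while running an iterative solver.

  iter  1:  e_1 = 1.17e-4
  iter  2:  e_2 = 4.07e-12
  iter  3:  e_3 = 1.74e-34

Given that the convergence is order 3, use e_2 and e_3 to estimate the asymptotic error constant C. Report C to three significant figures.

C ≈ e_3 / e_2^3
  = 1.74e-34 / (4.07e-12)^3
  = 1.74e-34 / 6.74191e-35 ≈ 2.5809

2.58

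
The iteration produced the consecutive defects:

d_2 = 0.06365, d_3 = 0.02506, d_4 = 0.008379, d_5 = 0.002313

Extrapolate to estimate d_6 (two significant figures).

5.1e-4

First estimate the order: p ≈ ln(d_5/d_4) / ln(d_4/d_3) = ln(0.002313/0.008379)/ln(0.008379/0.02506) = ln(0.276047)/ln(0.334358) ≈ 1.1749.
Then d_6 ≈ d_5·(d_5/d_4)^p = 0.002313·(0.276047)^1.1749 = 0.002313·0.2204 ≈ 0.0005098.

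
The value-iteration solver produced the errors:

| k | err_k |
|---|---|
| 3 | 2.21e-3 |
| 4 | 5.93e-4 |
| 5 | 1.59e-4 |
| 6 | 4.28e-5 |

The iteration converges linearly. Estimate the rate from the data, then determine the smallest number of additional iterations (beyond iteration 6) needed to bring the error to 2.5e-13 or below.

15

Rate ρ ≈ err_6/err_5 = 4.28e-5/1.59e-4 = 0.2692.
After j more steps, err_{6+j} ≈ 4.28e-5·ρ^j; need ρ^j ≤ 2.5e-13/4.28e-5 = 5.84112e-09.
j ≥ ln(5.84112e-09)/ln(0.2692) = -18.9583/-1.31230 = 14.447.
So 15 more iterations are needed.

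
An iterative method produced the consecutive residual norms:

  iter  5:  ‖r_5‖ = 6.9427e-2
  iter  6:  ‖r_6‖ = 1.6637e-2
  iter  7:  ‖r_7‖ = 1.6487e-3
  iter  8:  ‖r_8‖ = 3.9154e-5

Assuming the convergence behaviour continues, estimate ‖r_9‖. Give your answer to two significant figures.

9.2e-8

First estimate the order: p ≈ ln(‖r_8‖/‖r_7‖) / ln(‖r_7‖/‖r_6‖) = ln(3.9154e-5/1.6487e-3)/ln(1.6487e-3/1.6637e-2) = ln(0.0237484)/ln(0.0990984) ≈ 1.6180.
Then ‖r_9‖ ≈ ‖r_8‖·(‖r_8‖/‖r_7‖)^p = 3.9154e-5·(0.0237484)^1.6180 = 3.9154e-5·0.00235384 ≈ 9.216e-08.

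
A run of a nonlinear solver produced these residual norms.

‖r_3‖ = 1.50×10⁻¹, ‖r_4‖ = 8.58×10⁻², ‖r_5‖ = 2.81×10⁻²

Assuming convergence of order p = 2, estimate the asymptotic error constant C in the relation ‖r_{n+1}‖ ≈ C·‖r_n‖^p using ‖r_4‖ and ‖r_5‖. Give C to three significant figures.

3.82

C ≈ ‖r_5‖ / ‖r_4‖^2
  = 2.81×10⁻² / (8.58×10⁻²)^2
  = 2.81×10⁻² / 0.00736164 ≈ 3.8171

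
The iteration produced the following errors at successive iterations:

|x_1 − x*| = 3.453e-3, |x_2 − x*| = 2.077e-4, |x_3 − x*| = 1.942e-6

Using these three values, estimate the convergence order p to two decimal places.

1.66

p ≈ ln(|x_3 − x*|/|x_2 − x*|) / ln(|x_2 − x*|/|x_1 − x*|)
  = ln(1.942e-6/2.077e-4) / ln(2.077e-4/3.453e-3)
  = ln(0.00935002) / ln(0.0601506)
  = -4.67238 / -2.81090 ≈ 1.66224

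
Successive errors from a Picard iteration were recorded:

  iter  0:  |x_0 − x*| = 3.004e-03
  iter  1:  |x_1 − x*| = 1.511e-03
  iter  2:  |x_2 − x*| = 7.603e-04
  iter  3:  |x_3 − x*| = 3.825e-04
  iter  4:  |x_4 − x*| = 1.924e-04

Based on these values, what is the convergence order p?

1

Consecutive ratios: |x_4 − x*|/|x_3 − x*| = 1.924e-04/3.825e-04 = 0.503007, |x_3 − x*|/|x_2 − x*| = 3.825e-04/7.603e-04 = 0.503091.
p ≈ ln(0.503007)/ln(0.503091) = -0.6872/-0.6870 ≈ 1.00.
So the convergence is linear (order 1).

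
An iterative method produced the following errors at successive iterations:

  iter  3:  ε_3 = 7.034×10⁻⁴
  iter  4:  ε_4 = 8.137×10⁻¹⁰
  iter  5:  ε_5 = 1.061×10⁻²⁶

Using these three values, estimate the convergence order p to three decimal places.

2.844

p ≈ ln(ε_5/ε_4) / ln(ε_4/ε_3)
  = ln(1.061×10⁻²⁶/8.137×10⁻¹⁰) / ln(8.137×10⁻¹⁰/7.034×10⁻⁴)
  = ln(1.30392e-17) / ln(1.15681e-06)
  = -38.878571 / -13.669844 ≈ 2.844112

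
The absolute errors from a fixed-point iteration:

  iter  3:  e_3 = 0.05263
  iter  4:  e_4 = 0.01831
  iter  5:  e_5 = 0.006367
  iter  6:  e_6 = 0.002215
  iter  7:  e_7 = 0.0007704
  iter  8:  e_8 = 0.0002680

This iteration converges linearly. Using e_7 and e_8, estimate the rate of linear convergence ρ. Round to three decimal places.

ρ ≈ e_8/e_7 = 0.0002680/0.0007704 = 0.34787

0.348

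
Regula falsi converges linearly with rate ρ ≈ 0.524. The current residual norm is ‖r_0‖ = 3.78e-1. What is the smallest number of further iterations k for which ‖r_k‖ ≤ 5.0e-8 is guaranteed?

25

After k steps, ‖r_k‖ ≈ 3.78e-1·0.524^k.
Need 0.524^k ≤ 5.0e-8/3.78e-1 = 1.32275e-07.
k ≥ ln(1.32275e-07)/ln(0.524) = -15.8384/-0.64626 = 24.508.
Smallest integer k = 25.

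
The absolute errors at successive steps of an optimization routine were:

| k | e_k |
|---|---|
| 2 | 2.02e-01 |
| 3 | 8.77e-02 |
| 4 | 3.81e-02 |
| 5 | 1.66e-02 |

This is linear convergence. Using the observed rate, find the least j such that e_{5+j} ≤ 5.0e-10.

Rate ρ ≈ e_5/e_4 = 1.66e-02/3.81e-02 = 0.4357.
After j more steps, e_{5+j} ≈ 1.66e-02·ρ^j; need ρ^j ≤ 5.0e-10/1.66e-02 = 3.01205e-08.
j ≥ ln(3.01205e-08)/ln(0.4357) = -17.3181/-0.83080 = 20.845.
So 21 more iterations are needed.

21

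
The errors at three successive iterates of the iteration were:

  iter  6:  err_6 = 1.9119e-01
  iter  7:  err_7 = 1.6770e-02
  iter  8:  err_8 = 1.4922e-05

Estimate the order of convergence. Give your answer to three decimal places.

p ≈ ln(err_8/err_7) / ln(err_7/err_6)
  = ln(1.4922e-05/1.6770e-02) / ln(1.6770e-02/1.9119e-01)
  = ln(0.000889803) / ln(0.0877138)
  = -7.024510 / -2.433676 ≈ 2.886378

2.886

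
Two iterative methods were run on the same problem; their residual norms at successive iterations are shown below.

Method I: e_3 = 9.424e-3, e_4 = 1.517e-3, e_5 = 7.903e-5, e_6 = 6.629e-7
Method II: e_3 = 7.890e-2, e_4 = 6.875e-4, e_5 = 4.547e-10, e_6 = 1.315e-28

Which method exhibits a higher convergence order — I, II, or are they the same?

Method I: p ≈ ln(6.629e-7/7.903e-5)/ln(7.903e-5/1.517e-3) ≈ 1.62.
Method II: p ≈ ln(1.315e-28/4.547e-10)/ln(4.547e-10/6.875e-4) ≈ 3.00.
Method II has the higher order (≈3.0 vs ≈1.6).

II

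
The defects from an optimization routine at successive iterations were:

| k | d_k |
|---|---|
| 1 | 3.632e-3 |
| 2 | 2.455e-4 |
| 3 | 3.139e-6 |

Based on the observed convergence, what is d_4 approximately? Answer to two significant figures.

First estimate the order: p ≈ ln(d_3/d_2) / ln(d_2/d_1) = ln(3.139e-6/2.455e-4)/ln(2.455e-4/3.632e-3) = ln(0.0127862)/ln(0.0675936) ≈ 1.6180.
Then d_4 ≈ d_3·(d_3/d_2)^p = 3.139e-6·(0.0127862)^1.6180 = 3.139e-6·0.000864386 ≈ 2.713e-09.

2.7e-9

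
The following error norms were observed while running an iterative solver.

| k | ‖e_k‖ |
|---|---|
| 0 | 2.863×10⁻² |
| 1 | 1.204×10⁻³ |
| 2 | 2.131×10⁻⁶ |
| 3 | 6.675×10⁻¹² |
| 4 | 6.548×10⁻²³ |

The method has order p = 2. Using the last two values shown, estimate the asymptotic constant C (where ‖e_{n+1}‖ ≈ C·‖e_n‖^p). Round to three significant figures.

C ≈ ‖e_4‖ / ‖e_3‖^2
  = 6.548×10⁻²³ / (6.675×10⁻¹²)^2
  = 6.548×10⁻²³ / 4.45556e-23 ≈ 1.4696

1.47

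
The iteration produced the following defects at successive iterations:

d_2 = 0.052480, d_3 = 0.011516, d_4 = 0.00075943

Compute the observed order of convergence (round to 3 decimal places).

1.793

p ≈ ln(d_4/d_3) / ln(d_3/d_2)
  = ln(0.00075943/0.011516) / ln(0.011516/0.052480)
  = ln(0.0659456) / ln(0.219436)
  = -2.718925 / -1.516695 ≈ 1.792664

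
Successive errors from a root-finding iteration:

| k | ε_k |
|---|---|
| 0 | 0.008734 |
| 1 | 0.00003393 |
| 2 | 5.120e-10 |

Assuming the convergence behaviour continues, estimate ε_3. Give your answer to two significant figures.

First estimate the order: p ≈ ln(ε_2/ε_1) / ln(ε_1/ε_0) = ln(5.120e-10/0.00003393)/ln(0.00003393/0.008734) = ln(1.50899e-05)/ln(0.00388482) ≈ 2.0000.
Then ε_3 ≈ ε_2·(ε_2/ε_1)^p = 5.120e-10·(1.50899e-05)^2.0000 = 5.120e-10·2.27705e-10 ≈ 1.166e-19.

1.2e-19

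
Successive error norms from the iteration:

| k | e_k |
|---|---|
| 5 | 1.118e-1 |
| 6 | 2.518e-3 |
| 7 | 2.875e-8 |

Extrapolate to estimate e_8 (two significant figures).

First estimate the order: p ≈ ln(e_7/e_6) / ln(e_6/e_5) = ln(2.875e-8/2.518e-3)/ln(2.518e-3/1.118e-1) = ln(1.14178e-05)/ln(0.0225224) ≈ 3.0002.
Then e_8 ≈ e_7·(e_7/e_6)^p = 2.875e-8·(1.14178e-05)^3.0002 = 2.875e-8·1.48511e-15 ≈ 4.27e-23.

4.3e-23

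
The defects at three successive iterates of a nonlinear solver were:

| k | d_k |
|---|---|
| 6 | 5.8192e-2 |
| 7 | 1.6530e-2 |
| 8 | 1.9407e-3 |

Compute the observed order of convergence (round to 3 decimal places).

p ≈ ln(d_8/d_7) / ln(d_7/d_6)
  = ln(1.9407e-3/1.6530e-2) / ln(1.6530e-2/5.8192e-2)
  = ln(0.117405) / ln(0.28406)
  = -2.142126 / -1.258570 ≈ 1.702032

1.702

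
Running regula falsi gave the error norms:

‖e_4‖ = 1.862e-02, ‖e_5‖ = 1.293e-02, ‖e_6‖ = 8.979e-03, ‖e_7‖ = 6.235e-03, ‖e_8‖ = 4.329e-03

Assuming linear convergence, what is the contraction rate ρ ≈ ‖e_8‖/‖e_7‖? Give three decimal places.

ρ ≈ ‖e_8‖/‖e_7‖ = 4.329e-03/6.235e-03 = 0.69431

0.694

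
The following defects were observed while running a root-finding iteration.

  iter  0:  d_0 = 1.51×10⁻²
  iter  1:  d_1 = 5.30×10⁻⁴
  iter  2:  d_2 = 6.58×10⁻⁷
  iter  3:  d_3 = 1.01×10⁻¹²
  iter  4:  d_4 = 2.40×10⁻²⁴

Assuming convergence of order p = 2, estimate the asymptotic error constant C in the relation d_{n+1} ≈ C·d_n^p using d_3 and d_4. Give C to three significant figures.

2.35

C ≈ d_4 / d_3^2
  = 2.40×10⁻²⁴ / (1.01×10⁻¹²)^2
  = 2.40×10⁻²⁴ / 1.0201e-24 ≈ 2.3527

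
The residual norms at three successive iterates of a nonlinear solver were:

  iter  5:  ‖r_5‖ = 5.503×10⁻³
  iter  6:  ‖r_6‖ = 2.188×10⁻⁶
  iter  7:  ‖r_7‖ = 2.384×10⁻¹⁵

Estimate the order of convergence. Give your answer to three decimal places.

2.636

p ≈ ln(‖r_7‖/‖r_6‖) / ln(‖r_6‖/‖r_5‖)
  = ln(2.384×10⁻¹⁵/2.188×10⁻⁶) / ln(2.188×10⁻⁶/5.503×10⁻³)
  = ln(1.08958e-09) / ln(0.000397601)
  = -20.637474 / -7.830062 ≈ 2.635672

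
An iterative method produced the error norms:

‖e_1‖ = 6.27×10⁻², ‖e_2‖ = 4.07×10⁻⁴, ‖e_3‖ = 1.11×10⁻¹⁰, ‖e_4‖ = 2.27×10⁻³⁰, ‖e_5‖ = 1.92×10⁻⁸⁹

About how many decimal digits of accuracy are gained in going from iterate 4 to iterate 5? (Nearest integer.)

Digits gained ≈ log₁₀(‖e_4‖/‖e_5‖) = log₁₀(2.27×10⁻³⁰/1.92×10⁻⁸⁹) = log₁₀(1.18229e+59) ≈ 59.073.

59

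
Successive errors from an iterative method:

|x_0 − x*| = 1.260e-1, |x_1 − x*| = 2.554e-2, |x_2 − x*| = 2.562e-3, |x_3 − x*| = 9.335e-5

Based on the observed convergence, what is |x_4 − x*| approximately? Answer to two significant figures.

7.9e-7

First estimate the order: p ≈ ln(|x_3 − x*|/|x_2 − x*|) / ln(|x_2 − x*|/|x_1 − x*|) = ln(9.335e-5/2.562e-3)/ln(2.562e-3/2.554e-2) = ln(0.0364364)/ln(0.100313) ≈ 1.4404.
Then |x_4 − x*| ≈ |x_3 − x*|·(|x_3 − x*|/|x_2 − x*|)^p = 9.335e-5·(0.0364364)^1.4404 = 9.335e-5·0.00847297 ≈ 7.91e-07.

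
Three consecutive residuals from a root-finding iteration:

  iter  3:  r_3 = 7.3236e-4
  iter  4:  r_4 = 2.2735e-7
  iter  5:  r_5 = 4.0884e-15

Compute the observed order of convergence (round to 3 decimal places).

2.208

p ≈ ln(r_5/r_4) / ln(r_4/r_3)
  = ln(4.0884e-15/2.2735e-7) / ln(2.2735e-7/7.3236e-4)
  = ln(1.79828e-08) / ln(0.000310435)
  = -17.833850 / -8.077536 ≈ 2.207833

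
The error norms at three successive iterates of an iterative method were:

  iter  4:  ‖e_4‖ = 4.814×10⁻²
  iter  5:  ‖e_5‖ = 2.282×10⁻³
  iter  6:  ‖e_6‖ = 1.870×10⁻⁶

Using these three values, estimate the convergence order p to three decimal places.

p ≈ ln(‖e_6‖/‖e_5‖) / ln(‖e_5‖/‖e_4‖)
  = ln(1.870×10⁻⁶/2.282×10⁻³) / ln(2.282×10⁻³/4.814×10⁻²)
  = ln(0.000819457) / ln(0.0474034)
  = -7.106869 / -3.049061 ≈ 2.330839

2.331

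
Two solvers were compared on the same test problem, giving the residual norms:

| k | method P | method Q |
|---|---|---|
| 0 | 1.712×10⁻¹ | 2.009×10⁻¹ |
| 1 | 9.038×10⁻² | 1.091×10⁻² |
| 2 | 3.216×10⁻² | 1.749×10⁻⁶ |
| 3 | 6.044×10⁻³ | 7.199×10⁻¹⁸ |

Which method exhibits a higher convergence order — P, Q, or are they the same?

Method P: p ≈ ln(6.044×10⁻³/3.216×10⁻²)/ln(3.216×10⁻²/9.038×10⁻²) ≈ 1.62.
Method Q: p ≈ ln(7.199×10⁻¹⁸/1.749×10⁻⁶)/ln(1.749×10⁻⁶/1.091×10⁻²) ≈ 3.00.
Method Q has the higher order (≈3.0 vs ≈1.6).

Q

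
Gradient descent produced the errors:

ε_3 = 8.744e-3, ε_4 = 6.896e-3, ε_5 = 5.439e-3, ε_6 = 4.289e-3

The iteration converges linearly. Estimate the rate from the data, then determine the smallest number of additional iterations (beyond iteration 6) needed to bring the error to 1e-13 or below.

Rate ρ ≈ ε_6/ε_5 = 4.289e-3/5.439e-3 = 0.7886.
After j more steps, ε_{6+j} ≈ 4.289e-3·ρ^j; need ρ^j ≤ 1e-13/4.289e-3 = 2.33155e-11.
j ≥ ln(2.33155e-11)/ln(0.7886) = -24.4819/-0.23750 = 103.082.
So 104 more iterations are needed.

104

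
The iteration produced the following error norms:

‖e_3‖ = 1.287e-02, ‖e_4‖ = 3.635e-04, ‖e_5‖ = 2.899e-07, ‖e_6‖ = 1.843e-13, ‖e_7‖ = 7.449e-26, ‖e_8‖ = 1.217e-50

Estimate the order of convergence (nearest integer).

Consecutive ratios: ‖e_8‖/‖e_7‖ = 1.217e-50/7.449e-26 = 1.63378e-25, ‖e_7‖/‖e_6‖ = 7.449e-26/1.843e-13 = 4.04178e-13.
p ≈ ln(1.63378e-25)/ln(4.04178e-13) = -57.0737/-28.5369 ≈ 2.00.
So the convergence is quadratic (order 2).

2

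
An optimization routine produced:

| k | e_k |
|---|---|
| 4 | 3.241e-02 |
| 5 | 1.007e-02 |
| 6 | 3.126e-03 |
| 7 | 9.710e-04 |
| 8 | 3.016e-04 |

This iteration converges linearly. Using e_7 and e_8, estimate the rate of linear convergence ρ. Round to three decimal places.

0.311

ρ ≈ e_8/e_7 = 3.016e-04/9.710e-04 = 0.31061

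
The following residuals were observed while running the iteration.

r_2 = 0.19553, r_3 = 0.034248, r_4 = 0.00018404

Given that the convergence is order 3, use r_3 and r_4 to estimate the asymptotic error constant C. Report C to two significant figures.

4.6

C ≈ r_4 / r_3^3
  = 0.00018404 / (0.034248)^3
  = 0.00018404 / 4.01704e-05 ≈ 4.5815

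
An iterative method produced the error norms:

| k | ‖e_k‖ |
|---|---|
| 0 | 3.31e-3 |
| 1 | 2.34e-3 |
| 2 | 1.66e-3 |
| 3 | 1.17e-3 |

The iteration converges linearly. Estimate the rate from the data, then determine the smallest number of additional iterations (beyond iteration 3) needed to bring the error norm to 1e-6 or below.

Rate ρ ≈ ‖e_3‖/‖e_2‖ = 1.17e-3/1.66e-3 = 0.7048.
After j more steps, ‖e_{3+j}‖ ≈ 1.17e-3·ρ^j; need ρ^j ≤ 1e-6/1.17e-3 = 0.000854701.
j ≥ ln(0.000854701)/ln(0.7048) = -7.0648/-0.34984 = 20.194.
So 21 more iterations are needed.

21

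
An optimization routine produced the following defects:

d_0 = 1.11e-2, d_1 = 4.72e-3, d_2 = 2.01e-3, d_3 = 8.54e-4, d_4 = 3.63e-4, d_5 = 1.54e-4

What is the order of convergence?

Consecutive ratios: d_5/d_4 = 1.54e-4/3.63e-4 = 0.424242, d_4/d_3 = 3.63e-4/8.54e-4 = 0.425059.
p ≈ ln(0.424242)/ln(0.425059) = -0.8575/-0.8555 ≈ 1.00.
So the convergence is linear (order 1).

1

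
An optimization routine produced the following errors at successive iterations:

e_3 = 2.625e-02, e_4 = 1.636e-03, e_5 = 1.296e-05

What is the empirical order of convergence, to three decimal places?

p ≈ ln(e_5/e_4) / ln(e_4/e_3)
  = ln(1.296e-05/1.636e-03) / ln(1.636e-03/2.625e-02)
  = ln(0.00792176) / ln(0.0623238)
  = -4.838142 / -2.775412 ≈ 1.743216

1.743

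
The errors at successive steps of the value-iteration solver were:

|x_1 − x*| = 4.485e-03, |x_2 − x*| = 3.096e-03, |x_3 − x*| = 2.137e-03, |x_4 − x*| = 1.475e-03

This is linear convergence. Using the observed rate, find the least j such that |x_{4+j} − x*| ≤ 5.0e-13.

59

Rate ρ ≈ |x_4 − x*|/|x_3 − x*| = 1.475e-03/2.137e-03 = 0.6902.
After j more steps, |x_{4+j} − x*| ≈ 1.475e-03·ρ^j; need ρ^j ≤ 5.0e-13/1.475e-03 = 3.38983e-10.
j ≥ ln(3.38983e-10)/ln(0.6902) = -21.8051/-0.37077 = 58.810.
So 59 more iterations are needed.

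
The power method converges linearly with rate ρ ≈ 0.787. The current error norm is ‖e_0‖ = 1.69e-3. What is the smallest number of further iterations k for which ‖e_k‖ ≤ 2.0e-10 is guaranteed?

67

After k steps, ‖e_k‖ ≈ 1.69e-3·0.787^k.
Need 0.787^k ≤ 2.0e-10/1.69e-3 = 1.18343e-07.
k ≥ ln(1.18343e-07)/ln(0.787) = -15.9497/-0.23953 = 66.587.
Smallest integer k = 67.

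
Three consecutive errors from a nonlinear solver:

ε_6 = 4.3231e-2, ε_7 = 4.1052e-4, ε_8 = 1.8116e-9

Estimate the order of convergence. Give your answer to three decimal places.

2.648

p ≈ ln(ε_8/ε_7) / ln(ε_7/ε_6)
  = ln(1.8116e-9/4.1052e-4) / ln(4.1052e-4/4.3231e-2)
  = ln(4.41294e-06) / ln(0.00949596)
  = -12.330969 / -4.656889 ≈ 2.647898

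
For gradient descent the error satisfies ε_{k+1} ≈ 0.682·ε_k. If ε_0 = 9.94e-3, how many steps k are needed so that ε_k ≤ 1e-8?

After k steps, ε_k ≈ 9.94e-3·0.682^k.
Need 0.682^k ≤ 1e-8/9.94e-3 = 1.00604e-06.
k ≥ ln(1.00604e-06)/ln(0.682) = -13.8095/-0.38273 = 36.082.
Smallest integer k = 37.

37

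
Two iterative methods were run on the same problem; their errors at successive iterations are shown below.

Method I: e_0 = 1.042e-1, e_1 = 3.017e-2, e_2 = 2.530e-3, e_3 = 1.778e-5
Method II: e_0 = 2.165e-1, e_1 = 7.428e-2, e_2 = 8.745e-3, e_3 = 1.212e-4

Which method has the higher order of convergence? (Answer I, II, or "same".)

Method I: p ≈ ln(1.778e-5/2.530e-3)/ln(2.530e-3/3.017e-2) ≈ 2.00.
Method II: p ≈ ln(1.212e-4/8.745e-3)/ln(8.745e-3/7.428e-2) ≈ 2.00.
Both orders ≈ 2.0 — effectively the same.

same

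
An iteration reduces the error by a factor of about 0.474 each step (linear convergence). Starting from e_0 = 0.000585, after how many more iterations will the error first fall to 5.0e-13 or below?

After k steps, e_k ≈ 0.000585·0.474^k.
Need 0.474^k ≤ 5.0e-13/0.000585 = 8.54701e-10.
k ≥ ln(8.54701e-10)/ln(0.474) = -20.8803/-0.74655 = 27.969.
Smallest integer k = 28.

28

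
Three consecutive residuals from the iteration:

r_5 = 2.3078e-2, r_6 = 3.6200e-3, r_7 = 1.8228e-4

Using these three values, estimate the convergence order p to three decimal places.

1.613

p ≈ ln(r_7/r_6) / ln(r_6/r_5)
  = ln(1.8228e-4/3.6200e-3) / ln(3.6200e-3/2.3078e-2)
  = ln(0.0503536) / ln(0.156859)
  = -2.988685 / -1.852408 ≈ 1.613405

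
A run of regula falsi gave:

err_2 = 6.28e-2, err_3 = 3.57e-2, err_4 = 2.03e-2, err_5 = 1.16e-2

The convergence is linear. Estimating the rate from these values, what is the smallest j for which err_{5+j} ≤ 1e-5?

Rate ρ ≈ err_5/err_4 = 1.16e-2/2.03e-2 = 0.5714.
After j more steps, err_{5+j} ≈ 1.16e-2·ρ^j; need ρ^j ≤ 1e-5/1.16e-2 = 0.000862069.
j ≥ ln(0.000862069)/ln(0.5714) = -7.0562/-0.55967 = 12.608.
So 13 more iterations are needed.

13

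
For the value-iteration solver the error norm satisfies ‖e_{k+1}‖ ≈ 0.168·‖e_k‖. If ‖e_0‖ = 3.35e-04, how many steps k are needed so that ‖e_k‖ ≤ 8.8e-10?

After k steps, ‖e_k‖ ≈ 3.35e-04·0.168^k.
Need 0.168^k ≤ 8.8e-10/3.35e-04 = 2.62687e-06.
k ≥ ln(2.62687e-06)/ln(0.168) = -12.8497/-1.78379 = 7.204.
Smallest integer k = 8.

8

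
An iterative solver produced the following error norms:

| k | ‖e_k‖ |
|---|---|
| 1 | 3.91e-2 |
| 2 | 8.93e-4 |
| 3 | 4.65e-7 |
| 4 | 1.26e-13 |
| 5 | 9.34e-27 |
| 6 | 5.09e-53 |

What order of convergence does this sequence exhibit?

2

Consecutive ratios: ‖e_6‖/‖e_5‖ = 5.09e-53/9.34e-27 = 5.44968e-27, ‖e_5‖/‖e_4‖ = 9.34e-27/1.26e-13 = 7.4127e-14.
p ≈ ln(5.44968e-27)/ln(7.4127e-14) = -60.4742/-30.2330 ≈ 2.00.
So the convergence is quadratic (order 2).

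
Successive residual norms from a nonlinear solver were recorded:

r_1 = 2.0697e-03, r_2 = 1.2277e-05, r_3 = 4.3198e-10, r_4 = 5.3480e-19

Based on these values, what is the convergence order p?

2

Consecutive ratios: r_4/r_3 = 5.3480e-19/4.3198e-10 = 1.23802e-09, r_3/r_2 = 4.3198e-10/1.2277e-05 = 3.51861e-05.
p ≈ ln(1.23802e-09)/ln(3.51861e-05) = -20.5098/-10.2549 ≈ 2.00.
So the convergence is quadratic (order 2).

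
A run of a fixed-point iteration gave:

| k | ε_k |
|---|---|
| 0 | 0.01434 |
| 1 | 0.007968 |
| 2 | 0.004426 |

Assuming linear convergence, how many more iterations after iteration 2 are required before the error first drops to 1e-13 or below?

Rate ρ ≈ ε_2/ε_1 = 0.004426/0.007968 = 0.5555.
After j more steps, ε_{2+j} ≈ 0.004426·ρ^j; need ρ^j ≤ 1e-13/0.004426 = 2.25938e-11.
j ≥ ln(2.25938e-11)/ln(0.5555) = -24.5133/-0.58789 = 41.697.
So 42 more iterations are needed.

42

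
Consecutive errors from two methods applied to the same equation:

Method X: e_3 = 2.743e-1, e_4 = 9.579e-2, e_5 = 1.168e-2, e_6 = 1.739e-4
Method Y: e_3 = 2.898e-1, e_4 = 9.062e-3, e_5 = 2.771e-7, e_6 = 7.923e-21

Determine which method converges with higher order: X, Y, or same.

Method X: p ≈ ln(1.739e-4/1.168e-2)/ln(1.168e-2/9.579e-2) ≈ 2.00.
Method Y: p ≈ ln(7.923e-21/2.771e-7)/ln(2.771e-7/9.062e-3) ≈ 3.00.
Method Y has the higher order (≈3.0 vs ≈2.0).

Y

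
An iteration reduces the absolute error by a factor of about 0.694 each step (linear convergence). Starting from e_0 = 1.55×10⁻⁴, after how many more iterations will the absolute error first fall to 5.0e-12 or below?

After k steps, e_k ≈ 1.55×10⁻⁴·0.694^k.
Need 0.694^k ≤ 5.0e-12/1.55×10⁻⁴ = 3.22581e-08.
k ≥ ln(3.22581e-08)/ln(0.694) = -17.2495/-0.36528 = 47.223.
Smallest integer k = 48.

48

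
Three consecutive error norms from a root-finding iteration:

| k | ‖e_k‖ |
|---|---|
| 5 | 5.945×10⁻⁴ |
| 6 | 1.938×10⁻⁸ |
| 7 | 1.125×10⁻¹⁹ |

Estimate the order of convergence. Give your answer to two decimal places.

p ≈ ln(‖e_7‖/‖e_6‖) / ln(‖e_6‖/‖e_5‖)
  = ln(1.125×10⁻¹⁹/1.938×10⁻⁸) / ln(1.938×10⁻⁸/5.945×10⁻⁴)
  = ln(5.80495e-12) / ln(3.25988e-05)
  = -25.87231 / -10.33124 ≈ 2.50428

2.50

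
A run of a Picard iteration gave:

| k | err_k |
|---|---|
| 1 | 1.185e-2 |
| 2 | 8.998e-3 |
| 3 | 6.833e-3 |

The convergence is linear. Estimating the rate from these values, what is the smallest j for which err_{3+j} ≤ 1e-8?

Rate ρ ≈ err_3/err_2 = 6.833e-3/8.998e-3 = 0.7594.
After j more steps, err_{3+j} ≈ 6.833e-3·ρ^j; need ρ^j ≤ 1e-8/6.833e-3 = 1.46349e-06.
j ≥ ln(1.46349e-06)/ln(0.7594) = -13.4347/-0.27523 = 48.813.
So 49 more iterations are needed.

49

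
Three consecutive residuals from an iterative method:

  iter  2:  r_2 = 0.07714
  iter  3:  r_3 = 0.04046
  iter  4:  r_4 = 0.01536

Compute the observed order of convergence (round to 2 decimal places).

1.50

p ≈ ln(r_4/r_3) / ln(r_3/r_2)
  = ln(0.01536/0.04046) / ln(0.04046/0.07714)
  = ln(0.379634) / ln(0.524501)
  = -0.96855 / -0.64531 ≈ 1.50091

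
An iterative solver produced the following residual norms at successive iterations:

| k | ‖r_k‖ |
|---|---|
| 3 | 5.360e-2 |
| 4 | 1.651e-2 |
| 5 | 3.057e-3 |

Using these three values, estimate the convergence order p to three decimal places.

1.432

p ≈ ln(‖r_5‖/‖r_4‖) / ln(‖r_4‖/‖r_3‖)
  = ln(3.057e-3/1.651e-2) / ln(1.651e-2/5.360e-2)
  = ln(0.185161) / ln(0.308022)
  = -1.686530 / -1.177584 ≈ 1.432195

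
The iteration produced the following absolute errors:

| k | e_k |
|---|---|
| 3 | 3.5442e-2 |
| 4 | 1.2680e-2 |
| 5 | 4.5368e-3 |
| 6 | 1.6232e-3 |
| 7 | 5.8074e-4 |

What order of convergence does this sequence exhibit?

1

Consecutive ratios: e_7/e_6 = 5.8074e-4/1.6232e-3 = 0.357775, e_6/e_5 = 1.6232e-3/4.5368e-3 = 0.357785.
p ≈ ln(0.357775)/ln(0.357785) = -1.0279/-1.0278 ≈ 1.00.
So the convergence is linear (order 1).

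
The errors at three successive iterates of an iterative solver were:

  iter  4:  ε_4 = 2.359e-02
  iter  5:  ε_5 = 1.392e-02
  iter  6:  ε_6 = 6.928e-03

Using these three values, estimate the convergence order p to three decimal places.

p ≈ ln(ε_6/ε_5) / ln(ε_5/ε_4)
  = ln(6.928e-03/1.392e-02) / ln(1.392e-02/2.359e-02)
  = ln(0.497701) / ln(0.590081)
  = -0.697756 / -0.527495 ≈ 1.322773

1.323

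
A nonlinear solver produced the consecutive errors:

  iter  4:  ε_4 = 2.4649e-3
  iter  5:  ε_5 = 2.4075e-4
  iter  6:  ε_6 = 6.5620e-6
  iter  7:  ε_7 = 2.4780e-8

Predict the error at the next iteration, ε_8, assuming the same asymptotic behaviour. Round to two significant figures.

First estimate the order: p ≈ ln(ε_7/ε_6) / ln(ε_6/ε_5) = ln(2.4780e-8/6.5620e-6)/ln(6.5620e-6/2.4075e-4) = ln(0.00377629)/ln(0.0272565) ≈ 1.5487.
Then ε_8 ≈ ε_7·(ε_7/ε_6)^p = 2.4780e-8·(0.00377629)^1.5487 = 2.4780e-8·0.000176848 ≈ 4.382e-12.

4.4e-12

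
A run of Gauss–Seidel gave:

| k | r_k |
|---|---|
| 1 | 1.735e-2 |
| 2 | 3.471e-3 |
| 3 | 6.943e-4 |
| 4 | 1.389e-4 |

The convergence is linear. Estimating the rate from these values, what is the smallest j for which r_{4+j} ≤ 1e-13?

14

Rate ρ ≈ r_4/r_3 = 1.389e-4/6.943e-4 = 0.2001.
After j more steps, r_{4+j} ≈ 1.389e-4·ρ^j; need ρ^j ≤ 1e-13/1.389e-4 = 7.19942e-10.
j ≥ ln(7.19942e-10)/ln(0.2001) = -21.0519/-1.60894 = 13.084.
So 14 more iterations are needed.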